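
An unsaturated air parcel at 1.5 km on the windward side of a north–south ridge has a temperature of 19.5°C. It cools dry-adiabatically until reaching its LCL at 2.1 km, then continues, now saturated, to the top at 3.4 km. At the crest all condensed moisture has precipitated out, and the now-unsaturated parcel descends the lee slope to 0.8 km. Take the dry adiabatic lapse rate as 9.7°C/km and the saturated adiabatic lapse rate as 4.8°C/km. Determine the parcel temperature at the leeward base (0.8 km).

Dry to 2100 m: -9.7 × 0.6 km = -5.82°C, so T = 13.68°C.
Saturated to 3400 m: -4.8 × 1.3 km = -6.24°C, so T = 7.44°C.
Dry descent to 800 m: +9.7 × 2.6 km = +25.22°C, so T = 32.66°C.

32.66°C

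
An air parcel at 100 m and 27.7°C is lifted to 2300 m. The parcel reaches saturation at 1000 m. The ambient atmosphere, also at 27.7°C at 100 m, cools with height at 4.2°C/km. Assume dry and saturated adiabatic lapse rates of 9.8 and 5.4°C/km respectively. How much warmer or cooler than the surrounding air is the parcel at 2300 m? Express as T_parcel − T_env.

Parcel:
  100–1000 m, dry: Δz = 0.9 km ⇒ ΔT = -8.82°C; T = 18.88°C
  1000–2300 m, saturated: Δz = 1.3 km ⇒ ΔT = -7.02°C; T = 11.86°C
Environment:
  100–2300 m, environment: Δz = 2.2 km ⇒ ΔT = -9.24°C; T = 18.46°C
T_parcel − T_env = 11.86 − 18.46 = -6.6°C

-6.6°C (parcel cooler than environment)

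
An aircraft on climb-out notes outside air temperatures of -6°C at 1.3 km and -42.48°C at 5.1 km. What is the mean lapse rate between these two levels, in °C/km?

Γ = −ΔT/Δz = (-6 − (-42.48)) / (5100 − 1300) m
  = 36.48°C / 3.8 km = 9.6°C/km

9.6°C/km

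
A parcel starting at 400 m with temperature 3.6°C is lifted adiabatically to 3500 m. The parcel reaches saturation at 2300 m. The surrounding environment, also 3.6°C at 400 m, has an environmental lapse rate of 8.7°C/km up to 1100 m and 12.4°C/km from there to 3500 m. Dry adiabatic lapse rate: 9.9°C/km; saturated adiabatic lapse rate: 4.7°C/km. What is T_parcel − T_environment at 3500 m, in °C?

Parcel:
  Dry to 2300 m: -9.9 × 1.9 km = -18.81°C, so T = -15.21°C.
  Saturated to 3500 m: -4.7 × 1.2 km = -5.64°C, so T = -20.85°C.
Environment:
  Environment, lower layer to 1100 m: -8.7 × 0.7 km = -6.09°C, so T = -2.49°C.
  Environment, upper layer to 3500 m: -12.4 × 2.4 km = -29.76°C, so T = -32.25°C.
T_parcel − T_env = -20.85 − (-32.25) = +11.4°C

+11.4°C (parcel warmer than environment)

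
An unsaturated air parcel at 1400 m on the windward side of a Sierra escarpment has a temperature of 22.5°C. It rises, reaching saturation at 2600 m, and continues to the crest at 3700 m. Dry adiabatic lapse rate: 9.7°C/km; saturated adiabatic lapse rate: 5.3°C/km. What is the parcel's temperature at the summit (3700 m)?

1400–2600 m, dry: Δz = 1.2 km ⇒ ΔT = -11.64°C; T = 10.86°C
2600–3700 m, saturated: Δz = 1.1 km ⇒ ΔT = -5.83°C; T = 5.03°C

5.03°C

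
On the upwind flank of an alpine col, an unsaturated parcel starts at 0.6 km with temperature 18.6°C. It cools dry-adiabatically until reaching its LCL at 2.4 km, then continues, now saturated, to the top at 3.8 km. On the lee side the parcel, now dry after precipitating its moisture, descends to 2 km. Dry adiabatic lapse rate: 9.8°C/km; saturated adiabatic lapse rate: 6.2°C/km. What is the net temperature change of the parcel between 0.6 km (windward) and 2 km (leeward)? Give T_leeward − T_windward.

-8.68°C

Dry to 2400 m: -9.8 × 1.8 km = -17.64°C, so T = 0.96°C.
Saturated to 3800 m: -6.2 × 1.4 km = -8.68°C, so T = -7.72°C.
Dry descent to 2000 m: +9.8 × 1.8 km = +17.64°C, so T = 9.92°C.
Net change vs windward start: 9.92 − 18.6 = -8.68°C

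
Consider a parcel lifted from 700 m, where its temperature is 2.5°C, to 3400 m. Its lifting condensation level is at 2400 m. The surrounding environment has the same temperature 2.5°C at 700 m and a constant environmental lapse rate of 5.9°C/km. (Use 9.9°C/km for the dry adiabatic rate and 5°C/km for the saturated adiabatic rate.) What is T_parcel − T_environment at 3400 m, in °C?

Parcel:
  Dry to 2400 m: -9.9 × 1.7 km = -16.83°C, so T = -14.33°C.
  Saturated to 3400 m: -5 × 1 km = -5°C, so T = -19.33°C.
Environment:
  Environment to 3400 m: -5.9 × 2.7 km = -15.93°C, so T = -13.43°C.
T_parcel − T_env = -19.33 − (-13.43) = -5.9°C

-5.9°C (parcel cooler than environment)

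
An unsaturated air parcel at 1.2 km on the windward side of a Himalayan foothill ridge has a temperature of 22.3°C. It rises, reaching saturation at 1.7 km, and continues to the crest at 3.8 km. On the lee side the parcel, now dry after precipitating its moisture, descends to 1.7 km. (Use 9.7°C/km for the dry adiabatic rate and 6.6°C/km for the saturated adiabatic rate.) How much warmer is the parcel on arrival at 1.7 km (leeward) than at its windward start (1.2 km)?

+1.66°C

1200–1700 m, dry: Δz = 0.5 km ⇒ ΔT = -4.85°C; T = 17.45°C
1700–3800 m, saturated: Δz = 2.1 km ⇒ ΔT = -13.86°C; T = 3.59°C
3800–1700 m, dry descent: Δz = 2.1 km ⇒ ΔT = +20.37°C; T = 23.96°C
Net change vs windward start: 23.96 − 22.3 = +1.66°C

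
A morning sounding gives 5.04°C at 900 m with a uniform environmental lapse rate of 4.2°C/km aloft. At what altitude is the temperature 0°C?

Height above start = (5.04 − 0) / 4.2 = 1.2 km
Altitude = 900 m + 1200 m = 2100 m

2100 m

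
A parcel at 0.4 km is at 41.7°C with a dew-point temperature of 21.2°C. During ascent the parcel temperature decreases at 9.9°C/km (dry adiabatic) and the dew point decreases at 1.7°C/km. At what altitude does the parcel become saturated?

2.9 km

T and T_d converge at 9.9 − 1.7 = 8.2°C per km
Height above start = (41.7 − 21.2) / 8.2 = 2.5 km
LCL altitude = 400 m + 2500 m = 2900 m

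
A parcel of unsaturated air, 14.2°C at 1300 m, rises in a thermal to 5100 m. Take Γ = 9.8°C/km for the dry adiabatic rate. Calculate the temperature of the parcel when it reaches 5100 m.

-23.04°C

Dry adiabatic to 5100 m: -9.8 × 3.8 km = -37.24°C, so T = -23.04°C.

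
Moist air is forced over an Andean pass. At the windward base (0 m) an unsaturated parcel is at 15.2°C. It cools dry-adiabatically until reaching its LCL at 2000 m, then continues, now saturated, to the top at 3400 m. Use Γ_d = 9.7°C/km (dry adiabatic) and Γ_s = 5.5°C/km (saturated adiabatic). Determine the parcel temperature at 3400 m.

Dry to 2000 m: -9.7 × 2 km = -19.4°C, so T = -4.2°C.
Saturated to 3400 m: -5.5 × 1.4 km = -7.7°C, so T = -11.9°C.

-11.9°C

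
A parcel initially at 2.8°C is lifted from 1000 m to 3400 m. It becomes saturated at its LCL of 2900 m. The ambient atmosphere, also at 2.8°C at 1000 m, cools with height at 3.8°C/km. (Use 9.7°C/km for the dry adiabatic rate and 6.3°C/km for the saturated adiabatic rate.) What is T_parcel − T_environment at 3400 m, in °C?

Parcel:
  1000–2900 m, dry: Δz = 1.9 km ⇒ ΔT = -18.43°C; T = -15.63°C
  2900–3400 m, saturated: Δz = 0.5 km ⇒ ΔT = -3.15°C; T = -18.78°C
Environment:
  1000–3400 m, environment: Δz = 2.4 km ⇒ ΔT = -9.12°C; T = -6.32°C
T_parcel − T_env = -18.78 − (-6.32) = -12.46°C

-12.46°C (parcel cooler than environment)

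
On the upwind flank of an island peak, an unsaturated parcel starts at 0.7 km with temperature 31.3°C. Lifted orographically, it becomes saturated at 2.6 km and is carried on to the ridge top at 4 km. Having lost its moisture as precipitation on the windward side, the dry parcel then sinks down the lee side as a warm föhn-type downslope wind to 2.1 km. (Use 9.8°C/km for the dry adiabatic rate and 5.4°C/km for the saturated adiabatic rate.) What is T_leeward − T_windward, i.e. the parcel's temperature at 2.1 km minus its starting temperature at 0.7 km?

From 700 m to 2600 m (dry): cools by 9.8 × 1.9 = 18.62°C, giving 12.68°C.
From 2600 m to 4000 m (saturated): cools by 5.4 × 1.4 = 7.56°C, giving 5.12°C.
From 4000 m to 2100 m (dry descent): warms by 9.8 × 1.9 = 18.62°C, giving 23.74°C.
Net change vs windward start: 23.74 − 31.3 = -7.56°C

-7.56°C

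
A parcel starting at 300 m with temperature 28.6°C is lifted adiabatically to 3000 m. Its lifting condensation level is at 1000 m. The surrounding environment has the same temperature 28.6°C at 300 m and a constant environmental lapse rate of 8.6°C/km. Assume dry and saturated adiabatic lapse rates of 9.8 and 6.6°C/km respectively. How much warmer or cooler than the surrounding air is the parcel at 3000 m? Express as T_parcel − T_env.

Parcel:
  300–1000 m, dry: Δz = 0.7 km ⇒ ΔT = -6.86°C; T = 21.74°C
  1000–3000 m, saturated: Δz = 2 km ⇒ ΔT = -13.2°C; T = 8.54°C
Environment:
  300–3000 m, environment: Δz = 2.7 km ⇒ ΔT = -23.22°C; T = 5.38°C
T_parcel − T_env = 8.54 − 5.38 = +3.16°C

+3.16°C (parcel warmer than environment)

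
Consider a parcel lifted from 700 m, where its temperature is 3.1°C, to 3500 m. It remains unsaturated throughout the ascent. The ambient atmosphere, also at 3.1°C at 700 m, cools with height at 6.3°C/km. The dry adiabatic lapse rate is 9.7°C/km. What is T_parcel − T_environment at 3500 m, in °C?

Parcel:
  Dry to 3500 m: -9.7 × 2.8 km = -27.16°C, so T = -24.06°C.
Environment:
  Environment to 3500 m: -6.3 × 2.8 km = -17.64°C, so T = -14.54°C.
T_parcel − T_env = -24.06 − (-14.54) = -9.52°C

-9.52°C (parcel cooler than environment)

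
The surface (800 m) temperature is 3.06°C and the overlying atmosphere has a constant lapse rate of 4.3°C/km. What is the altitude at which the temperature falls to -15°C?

5000 m

Height above start = (3.06 − (-15)) / 4.3 = 4.2 km
Altitude = 800 m + 4200 m = 5000 m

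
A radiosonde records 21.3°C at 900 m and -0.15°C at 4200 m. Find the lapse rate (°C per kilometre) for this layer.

Γ = −ΔT/Δz = (21.3 − (-0.15)) / (4200 − 900) m
  = 21.45°C / 3.3 km = 6.5°C/km

6.5°C/km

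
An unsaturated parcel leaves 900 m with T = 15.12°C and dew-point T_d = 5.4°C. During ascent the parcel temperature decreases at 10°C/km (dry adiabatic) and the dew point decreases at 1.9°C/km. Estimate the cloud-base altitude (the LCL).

T and T_d converge at 10 − 1.9 = 8.1°C per km
Height above start = (15.12 − 5.4) / 8.1 = 1.2 km
LCL altitude = 900 m + 1200 m = 2100 m

2100 m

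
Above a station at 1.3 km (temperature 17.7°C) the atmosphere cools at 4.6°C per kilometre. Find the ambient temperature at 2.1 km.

From 1300 m to 2100 m (environmental): cools by 4.6 × 0.8 = 3.68°C, giving 14.02°C.

14.02°C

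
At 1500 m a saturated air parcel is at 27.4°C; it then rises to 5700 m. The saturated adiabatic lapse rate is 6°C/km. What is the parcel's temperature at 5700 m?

2.2°C

1500–5700 m, saturated adiabatic: Δz = 4.2 km ⇒ ΔT = -25.2°C; T = 2.2°C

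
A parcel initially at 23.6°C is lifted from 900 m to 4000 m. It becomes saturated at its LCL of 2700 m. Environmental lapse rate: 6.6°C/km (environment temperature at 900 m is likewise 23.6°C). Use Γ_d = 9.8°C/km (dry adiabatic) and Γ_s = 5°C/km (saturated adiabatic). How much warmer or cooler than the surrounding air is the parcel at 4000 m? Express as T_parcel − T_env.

-3.68°C (parcel cooler than environment)

Parcel:
  From 900 m to 2700 m (dry): cools by 9.8 × 1.8 = 17.64°C, giving 5.96°C.
  From 2700 m to 4000 m (saturated): cools by 5 × 1.3 = 6.5°C, giving -0.54°C.
Environment:
  From 900 m to 4000 m (environment): cools by 6.6 × 3.1 = 20.46°C, giving 3.14°C.
T_parcel − T_env = -0.54 − 3.14 = -3.68°C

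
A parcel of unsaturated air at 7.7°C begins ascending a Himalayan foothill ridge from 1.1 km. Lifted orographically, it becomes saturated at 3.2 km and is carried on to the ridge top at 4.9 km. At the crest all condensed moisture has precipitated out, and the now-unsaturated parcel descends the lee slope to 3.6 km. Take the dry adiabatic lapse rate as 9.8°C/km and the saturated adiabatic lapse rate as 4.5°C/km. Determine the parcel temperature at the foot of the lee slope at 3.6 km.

1100 → 3200 m (dry, 9.8°C/km): ΔT = -9.8 × 2.1 = -20.58°C → T = -12.88°C
3200 → 4900 m (saturated, 4.5°C/km): ΔT = -4.5 × 1.7 = -7.65°C → T = -20.53°C
4900 → 3600 m (dry descent, 9.8°C/km): ΔT = +9.8 × 1.3 = +12.74°C → T = -7.79°C

-7.79°C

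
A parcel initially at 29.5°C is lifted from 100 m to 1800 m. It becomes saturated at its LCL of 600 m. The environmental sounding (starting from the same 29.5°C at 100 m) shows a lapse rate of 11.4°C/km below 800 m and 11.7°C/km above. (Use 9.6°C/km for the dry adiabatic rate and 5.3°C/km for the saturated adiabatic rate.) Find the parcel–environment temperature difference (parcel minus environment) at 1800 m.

+8.52°C (parcel warmer than environment)

Parcel:
  Dry to 600 m: -9.6 × 0.5 km = -4.8°C, so T = 24.7°C.
  Saturated to 1800 m: -5.3 × 1.2 km = -6.36°C, so T = 18.34°C.
Environment:
  Environment, lower layer to 800 m: -11.4 × 0.7 km = -7.98°C, so T = 21.52°C.
  Environment, upper layer to 1800 m: -11.7 × 1 km = -11.7°C, so T = 9.82°C.
T_parcel − T_env = 18.34 − 9.82 = +8.52°C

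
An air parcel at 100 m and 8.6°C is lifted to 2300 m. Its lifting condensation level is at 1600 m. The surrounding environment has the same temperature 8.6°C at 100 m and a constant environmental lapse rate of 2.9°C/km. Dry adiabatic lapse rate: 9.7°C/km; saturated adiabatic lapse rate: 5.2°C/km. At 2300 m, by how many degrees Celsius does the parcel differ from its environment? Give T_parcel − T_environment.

-11.81°C (parcel cooler than environment)

Parcel:
  100 → 1600 m (dry, 9.7°C/km): ΔT = -9.7 × 1.5 = -14.55°C → T = -5.95°C
  1600 → 2300 m (saturated, 5.2°C/km): ΔT = -5.2 × 0.7 = -3.64°C → T = -9.59°C
Environment:
  100 → 2300 m (environment, 2.9°C/km): ΔT = -2.9 × 2.2 = -6.38°C → T = 2.22°C
T_parcel − T_env = -9.59 − 2.22 = -11.81°C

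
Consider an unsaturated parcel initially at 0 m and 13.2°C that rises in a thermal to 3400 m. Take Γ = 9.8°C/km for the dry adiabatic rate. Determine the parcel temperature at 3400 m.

0 → 3400 m (dry adiabatic, 9.8°C/km): ΔT = -9.8 × 3.4 = -33.32°C → T = -20.12°C

-20.12°C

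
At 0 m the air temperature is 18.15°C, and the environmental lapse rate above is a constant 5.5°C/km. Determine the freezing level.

Height above start = (18.15 − 0) / 5.5 = 3.3 km
Altitude = 0 m + 3300 m = 3300 m

3300 m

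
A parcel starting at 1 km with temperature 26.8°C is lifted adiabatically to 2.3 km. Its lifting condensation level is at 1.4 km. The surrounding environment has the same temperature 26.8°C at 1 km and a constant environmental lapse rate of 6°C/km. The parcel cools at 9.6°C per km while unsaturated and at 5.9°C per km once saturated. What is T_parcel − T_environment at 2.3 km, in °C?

Parcel:
  From 1000 m to 1400 m (dry): cools by 9.6 × 0.4 = 3.84°C, giving 22.96°C.
  From 1400 m to 2300 m (saturated): cools by 5.9 × 0.9 = 5.31°C, giving 17.65°C.
Environment:
  From 1000 m to 2300 m (environment): cools by 6 × 1.3 = 7.8°C, giving 19°C.
T_parcel − T_env = 17.65 − 19 = -1.35°C

-1.35°C (parcel cooler than environment)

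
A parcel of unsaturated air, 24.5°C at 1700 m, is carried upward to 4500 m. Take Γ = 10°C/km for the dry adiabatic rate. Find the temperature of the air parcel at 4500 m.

-3.5°C

1700–4500 m, dry adiabatic: Δz = 2.8 km ⇒ ΔT = -28°C; T = -3.5°C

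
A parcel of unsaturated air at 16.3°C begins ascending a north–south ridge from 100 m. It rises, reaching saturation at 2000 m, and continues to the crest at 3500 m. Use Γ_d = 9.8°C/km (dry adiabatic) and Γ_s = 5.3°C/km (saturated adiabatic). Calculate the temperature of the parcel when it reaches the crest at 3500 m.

-10.27°C

100 → 2000 m (dry, 9.8°C/km): ΔT = -9.8 × 1.9 = -18.62°C → T = -2.32°C
2000 → 3500 m (saturated, 5.3°C/km): ΔT = -5.3 × 1.5 = -7.95°C → T = -10.27°C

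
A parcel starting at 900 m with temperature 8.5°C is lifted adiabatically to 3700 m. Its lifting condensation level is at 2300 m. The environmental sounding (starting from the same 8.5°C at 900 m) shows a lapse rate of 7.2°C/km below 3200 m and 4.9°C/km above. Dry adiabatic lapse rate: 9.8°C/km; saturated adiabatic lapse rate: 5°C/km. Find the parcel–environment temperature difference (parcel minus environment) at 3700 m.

-1.71°C (parcel cooler than environment)

Parcel:
  900–2300 m, dry: Δz = 1.4 km ⇒ ΔT = -13.72°C; T = -5.22°C
  2300–3700 m, saturated: Δz = 1.4 km ⇒ ΔT = -7°C; T = -12.22°C
Environment:
  900–3200 m, environment, lower layer: Δz = 2.3 km ⇒ ΔT = -16.56°C; T = -8.06°C
  3200–3700 m, environment, upper layer: Δz = 0.5 km ⇒ ΔT = -2.45°C; T = -10.51°C
T_parcel − T_env = -12.22 − (-10.51) = -1.71°C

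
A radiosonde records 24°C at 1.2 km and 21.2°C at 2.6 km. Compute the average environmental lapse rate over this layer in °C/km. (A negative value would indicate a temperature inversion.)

Γ = −ΔT/Δz = (24 − 21.2) / (2600 − 1200) m
  = 2.8°C / 1.4 km = 2°C/km

2°C/km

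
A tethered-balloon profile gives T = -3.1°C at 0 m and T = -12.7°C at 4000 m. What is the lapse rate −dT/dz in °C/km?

2.4°C/km

Γ = −ΔT/Δz = (-3.1 − (-12.7)) / (4000 − 0) m
  = 9.6°C / 4 km = 2.4°C/km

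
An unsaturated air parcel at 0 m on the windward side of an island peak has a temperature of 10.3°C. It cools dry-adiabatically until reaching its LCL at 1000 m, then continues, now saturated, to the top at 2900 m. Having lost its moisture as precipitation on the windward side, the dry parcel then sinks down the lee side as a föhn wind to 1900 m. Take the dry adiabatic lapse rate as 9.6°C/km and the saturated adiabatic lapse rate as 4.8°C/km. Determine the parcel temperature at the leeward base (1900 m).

1.18°C

0 → 1000 m (dry, 9.6°C/km): ΔT = -9.6 × 1 = -9.6°C → T = 0.7°C
1000 → 2900 m (saturated, 4.8°C/km): ΔT = -4.8 × 1.9 = -9.12°C → T = -8.42°C
2900 → 1900 m (dry descent, 9.6°C/km): ΔT = +9.6 × 1 = +9.6°C → T = 1.18°C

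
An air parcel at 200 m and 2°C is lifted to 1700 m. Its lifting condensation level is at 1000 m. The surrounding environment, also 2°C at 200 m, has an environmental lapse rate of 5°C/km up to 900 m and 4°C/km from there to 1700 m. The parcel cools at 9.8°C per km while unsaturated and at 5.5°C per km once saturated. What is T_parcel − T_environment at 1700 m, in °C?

Parcel:
  200 → 1000 m (dry, 9.8°C/km): ΔT = -9.8 × 0.8 = -7.84°C → T = -5.84°C
  1000 → 1700 m (saturated, 5.5°C/km): ΔT = -5.5 × 0.7 = -3.85°C → T = -9.69°C
Environment:
  200 → 900 m (environment, lower layer, 5°C/km): ΔT = -5 × 0.7 = -3.5°C → T = -1.5°C
  900 → 1700 m (environment, upper layer, 4°C/km): ΔT = -4 × 0.8 = -3.2°C → T = -4.7°C
T_parcel − T_env = -9.69 − (-4.7) = -4.99°C

-4.99°C (parcel cooler than environment)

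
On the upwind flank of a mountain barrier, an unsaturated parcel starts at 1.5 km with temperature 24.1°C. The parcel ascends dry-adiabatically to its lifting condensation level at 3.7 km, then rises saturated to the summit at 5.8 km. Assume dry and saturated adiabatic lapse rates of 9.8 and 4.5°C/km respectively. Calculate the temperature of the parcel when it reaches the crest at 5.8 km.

-6.91°C

Dry to 3700 m: -9.8 × 2.2 km = -21.56°C, so T = 2.54°C.
Saturated to 5800 m: -4.5 × 2.1 km = -9.45°C, so T = -6.91°C.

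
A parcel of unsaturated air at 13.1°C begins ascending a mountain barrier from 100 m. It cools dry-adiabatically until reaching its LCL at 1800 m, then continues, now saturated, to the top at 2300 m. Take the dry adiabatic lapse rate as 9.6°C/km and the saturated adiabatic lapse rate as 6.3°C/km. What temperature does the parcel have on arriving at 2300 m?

-6.37°C

From 100 m to 1800 m (dry): cools by 9.6 × 1.7 = 16.32°C, giving -3.22°C.
From 1800 m to 2300 m (saturated): cools by 6.3 × 0.5 = 3.15°C, giving -6.37°C.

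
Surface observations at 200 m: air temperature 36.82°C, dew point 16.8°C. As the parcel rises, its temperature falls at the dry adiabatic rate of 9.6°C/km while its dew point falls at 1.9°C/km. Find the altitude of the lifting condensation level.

2800 m

T and T_d converge at 9.6 − 1.9 = 7.7°C per km
Height above start = (36.82 − 16.8) / 7.7 = 2.6 km
LCL altitude = 200 m + 2600 m = 2800 m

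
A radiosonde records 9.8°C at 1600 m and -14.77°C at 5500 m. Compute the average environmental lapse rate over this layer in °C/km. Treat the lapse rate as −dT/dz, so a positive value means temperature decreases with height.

6.3°C/km

Γ = −ΔT/Δz = (9.8 − (-14.77)) / (5500 − 1600) m
  = 24.57°C / 3.9 km = 6.3°C/km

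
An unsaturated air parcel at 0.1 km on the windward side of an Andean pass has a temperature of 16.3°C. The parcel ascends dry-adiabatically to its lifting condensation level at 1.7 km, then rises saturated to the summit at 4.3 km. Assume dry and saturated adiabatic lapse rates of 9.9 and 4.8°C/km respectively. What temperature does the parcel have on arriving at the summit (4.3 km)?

-12.02°C

Dry to 1700 m: -9.9 × 1.6 km = -15.84°C, so T = 0.46°C.
Saturated to 4300 m: -4.8 × 2.6 km = -12.48°C, so T = -12.02°C.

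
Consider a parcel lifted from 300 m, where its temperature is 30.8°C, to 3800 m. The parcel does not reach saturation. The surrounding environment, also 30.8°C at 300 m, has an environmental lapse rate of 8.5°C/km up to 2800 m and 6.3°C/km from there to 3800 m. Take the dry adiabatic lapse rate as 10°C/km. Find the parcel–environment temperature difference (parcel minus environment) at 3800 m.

-7.45°C (parcel cooler than environment)

Parcel:
  From 300 m to 3800 m (dry): cools by 10 × 3.5 = 35°C, giving -4.2°C.
Environment:
  From 300 m to 2800 m (environment, lower layer): cools by 8.5 × 2.5 = 21.25°C, giving 9.55°C.
  From 2800 m to 3800 m (environment, upper layer): cools by 6.3 × 1 = 6.3°C, giving 3.25°C.
T_parcel − T_env = -4.2 − 3.25 = -7.45°C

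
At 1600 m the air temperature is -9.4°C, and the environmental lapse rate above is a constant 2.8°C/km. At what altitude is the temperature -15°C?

Height above start = (-9.4 − (-15)) / 2.8 = 2 km
Altitude = 1600 m + 2000 m = 3600 m

3600 m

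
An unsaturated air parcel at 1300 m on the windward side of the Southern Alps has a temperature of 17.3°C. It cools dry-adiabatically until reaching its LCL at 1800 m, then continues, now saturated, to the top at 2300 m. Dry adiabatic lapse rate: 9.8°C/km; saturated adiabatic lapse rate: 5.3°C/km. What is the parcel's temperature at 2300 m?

9.75°C

From 1300 m to 1800 m (dry): cools by 9.8 × 0.5 = 4.9°C, giving 12.4°C.
From 1800 m to 2300 m (saturated): cools by 5.3 × 0.5 = 2.65°C, giving 9.75°C.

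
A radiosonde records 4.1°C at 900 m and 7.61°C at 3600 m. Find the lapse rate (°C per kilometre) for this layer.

-1.3°C/km

Γ = −ΔT/Δz = (4.1 − 7.61) / (3600 − 900) m
  = -3.51°C / 2.7 km = -1.3°C/km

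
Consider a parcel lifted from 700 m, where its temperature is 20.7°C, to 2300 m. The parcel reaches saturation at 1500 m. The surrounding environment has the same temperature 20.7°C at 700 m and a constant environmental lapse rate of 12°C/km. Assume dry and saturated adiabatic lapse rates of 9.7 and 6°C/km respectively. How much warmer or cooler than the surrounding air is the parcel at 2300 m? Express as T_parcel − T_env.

Parcel:
  From 700 m to 1500 m (dry): cools by 9.7 × 0.8 = 7.76°C, giving 12.94°C.
  From 1500 m to 2300 m (saturated): cools by 6 × 0.8 = 4.8°C, giving 8.14°C.
Environment:
  From 700 m to 2300 m (environment): cools by 12 × 1.6 = 19.2°C, giving 1.5°C.
T_parcel − T_env = 8.14 − 1.5 = +6.64°C

+6.64°C (parcel warmer than environment)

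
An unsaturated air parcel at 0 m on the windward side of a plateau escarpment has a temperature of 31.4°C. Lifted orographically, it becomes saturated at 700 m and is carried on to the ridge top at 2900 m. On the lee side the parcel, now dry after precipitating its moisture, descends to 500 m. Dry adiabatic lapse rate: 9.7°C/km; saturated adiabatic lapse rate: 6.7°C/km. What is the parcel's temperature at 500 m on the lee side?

From 0 m to 700 m (dry): cools by 9.7 × 0.7 = 6.79°C, giving 24.61°C.
From 700 m to 2900 m (saturated): cools by 6.7 × 2.2 = 14.74°C, giving 9.87°C.
From 2900 m to 500 m (dry descent): warms by 9.7 × 2.4 = 23.28°C, giving 33.15°C.

33.15°C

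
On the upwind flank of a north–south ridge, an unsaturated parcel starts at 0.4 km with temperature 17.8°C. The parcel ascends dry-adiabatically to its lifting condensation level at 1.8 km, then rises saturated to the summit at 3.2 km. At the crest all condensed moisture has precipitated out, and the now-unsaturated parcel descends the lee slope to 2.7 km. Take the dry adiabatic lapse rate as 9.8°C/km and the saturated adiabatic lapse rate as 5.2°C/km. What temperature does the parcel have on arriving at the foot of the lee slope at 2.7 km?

1.7°C

400 → 1800 m (dry, 9.8°C/km): ΔT = -9.8 × 1.4 = -13.72°C → T = 4.08°C
1800 → 3200 m (saturated, 5.2°C/km): ΔT = -5.2 × 1.4 = -7.28°C → T = -3.2°C
3200 → 2700 m (dry descent, 9.8°C/km): ΔT = +9.8 × 0.5 = +4.9°C → T = 1.7°C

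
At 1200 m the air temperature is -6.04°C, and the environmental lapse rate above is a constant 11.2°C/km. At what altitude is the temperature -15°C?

Height above start = (-6.04 − (-15)) / 11.2 = 0.8 km
Altitude = 1200 m + 800 m = 2000 m

2000 m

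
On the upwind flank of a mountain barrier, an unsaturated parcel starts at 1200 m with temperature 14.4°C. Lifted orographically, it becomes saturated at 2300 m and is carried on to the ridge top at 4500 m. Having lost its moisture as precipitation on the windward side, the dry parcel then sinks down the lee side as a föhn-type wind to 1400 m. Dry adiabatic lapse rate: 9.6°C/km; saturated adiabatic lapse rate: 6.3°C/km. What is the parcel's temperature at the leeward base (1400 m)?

From 1200 m to 2300 m (dry): cools by 9.6 × 1.1 = 10.56°C, giving 3.84°C.
From 2300 m to 4500 m (saturated): cools by 6.3 × 2.2 = 13.86°C, giving -10.02°C.
From 4500 m to 1400 m (dry descent): warms by 9.6 × 3.1 = 29.76°C, giving 19.74°C.

19.74°C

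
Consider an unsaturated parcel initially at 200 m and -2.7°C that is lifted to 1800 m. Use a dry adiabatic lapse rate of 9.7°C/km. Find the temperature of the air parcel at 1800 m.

-18.22°C

From 200 m to 1800 m (dry adiabatic): cools by 9.7 × 1.6 = 15.52°C, giving -18.22°C.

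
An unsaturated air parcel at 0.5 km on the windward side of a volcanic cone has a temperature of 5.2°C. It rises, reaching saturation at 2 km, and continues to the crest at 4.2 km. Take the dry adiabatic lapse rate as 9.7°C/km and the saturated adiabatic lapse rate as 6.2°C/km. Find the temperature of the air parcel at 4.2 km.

Dry to 2000 m: -9.7 × 1.5 km = -14.55°C, so T = -9.35°C.
Saturated to 4200 m: -6.2 × 2.2 km = -13.64°C, so T = -22.99°C.

-22.99°C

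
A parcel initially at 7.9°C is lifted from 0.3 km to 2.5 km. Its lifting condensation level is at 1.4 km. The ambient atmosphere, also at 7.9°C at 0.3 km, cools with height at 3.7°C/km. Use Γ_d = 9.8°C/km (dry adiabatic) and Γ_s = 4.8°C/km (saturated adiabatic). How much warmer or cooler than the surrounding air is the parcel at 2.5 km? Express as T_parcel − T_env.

Parcel:
  From 300 m to 1400 m (dry): cools by 9.8 × 1.1 = 10.78°C, giving -2.88°C.
  From 1400 m to 2500 m (saturated): cools by 4.8 × 1.1 = 5.28°C, giving -8.16°C.
Environment:
  From 300 m to 2500 m (environment): cools by 3.7 × 2.2 = 8.14°C, giving -0.24°C.
T_parcel − T_env = -8.16 − (-0.24) = -7.92°C

-7.92°C (parcel cooler than environment)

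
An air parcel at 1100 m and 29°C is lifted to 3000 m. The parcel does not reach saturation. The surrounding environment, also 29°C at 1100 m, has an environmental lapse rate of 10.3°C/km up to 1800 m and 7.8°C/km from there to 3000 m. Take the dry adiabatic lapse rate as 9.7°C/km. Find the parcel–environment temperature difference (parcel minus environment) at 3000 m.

Parcel:
  1100–3000 m, dry: Δz = 1.9 km ⇒ ΔT = -18.43°C; T = 10.57°C
Environment:
  1100–1800 m, environment, lower layer: Δz = 0.7 km ⇒ ΔT = -7.21°C; T = 21.79°C
  1800–3000 m, environment, upper layer: Δz = 1.2 km ⇒ ΔT = -9.36°C; T = 12.43°C
T_parcel − T_env = 10.57 − 12.43 = -1.86°C

-1.86°C (parcel cooler than environment)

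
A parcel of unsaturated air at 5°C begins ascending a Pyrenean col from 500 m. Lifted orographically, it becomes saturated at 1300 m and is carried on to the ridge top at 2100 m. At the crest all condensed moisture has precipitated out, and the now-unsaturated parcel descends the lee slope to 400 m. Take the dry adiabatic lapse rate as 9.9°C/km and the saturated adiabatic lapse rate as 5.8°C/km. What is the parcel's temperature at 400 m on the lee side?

9.27°C

500–1300 m, dry: Δz = 0.8 km ⇒ ΔT = -7.92°C; T = -2.92°C
1300–2100 m, saturated: Δz = 0.8 km ⇒ ΔT = -4.64°C; T = -7.56°C
2100–400 m, dry descent: Δz = 1.7 km ⇒ ΔT = +16.83°C; T = 9.27°C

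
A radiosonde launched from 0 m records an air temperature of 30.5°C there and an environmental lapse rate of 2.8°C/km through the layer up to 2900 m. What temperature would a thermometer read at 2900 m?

22.38°C

From 0 m to 2900 m (environmental): cools by 2.8 × 2.9 = 8.12°C, giving 22.38°C.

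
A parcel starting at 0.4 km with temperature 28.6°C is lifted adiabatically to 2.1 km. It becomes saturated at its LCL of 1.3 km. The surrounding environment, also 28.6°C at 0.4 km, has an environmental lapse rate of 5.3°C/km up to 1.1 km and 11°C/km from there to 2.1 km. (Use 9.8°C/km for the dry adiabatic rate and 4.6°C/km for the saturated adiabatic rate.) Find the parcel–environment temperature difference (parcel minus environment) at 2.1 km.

Parcel:
  From 400 m to 1300 m (dry): cools by 9.8 × 0.9 = 8.82°C, giving 19.78°C.
  From 1300 m to 2100 m (saturated): cools by 4.6 × 0.8 = 3.68°C, giving 16.1°C.
Environment:
  From 400 m to 1100 m (environment, lower layer): cools by 5.3 × 0.7 = 3.71°C, giving 24.89°C.
  From 1100 m to 2100 m (environment, upper layer): cools by 11 × 1 = 11°C, giving 13.89°C.
T_parcel − T_env = 16.1 − 13.89 = +2.21°C

+2.21°C (parcel warmer than environment)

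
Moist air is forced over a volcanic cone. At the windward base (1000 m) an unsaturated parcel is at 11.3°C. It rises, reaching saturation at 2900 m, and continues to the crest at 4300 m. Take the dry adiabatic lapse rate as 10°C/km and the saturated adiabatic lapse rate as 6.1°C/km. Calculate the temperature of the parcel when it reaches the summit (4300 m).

-16.24°C

Dry to 2900 m: -10 × 1.9 km = -19°C, so T = -7.7°C.
Saturated to 4300 m: -6.1 × 1.4 km = -8.54°C, so T = -16.24°C.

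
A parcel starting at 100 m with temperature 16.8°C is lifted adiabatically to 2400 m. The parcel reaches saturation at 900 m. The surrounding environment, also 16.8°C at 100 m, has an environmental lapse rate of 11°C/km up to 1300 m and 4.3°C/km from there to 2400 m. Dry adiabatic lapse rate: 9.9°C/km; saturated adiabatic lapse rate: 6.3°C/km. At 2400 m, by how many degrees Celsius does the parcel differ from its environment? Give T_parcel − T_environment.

Parcel:
  From 100 m to 900 m (dry): cools by 9.9 × 0.8 = 7.92°C, giving 8.88°C.
  From 900 m to 2400 m (saturated): cools by 6.3 × 1.5 = 9.45°C, giving -0.57°C.
Environment:
  From 100 m to 1300 m (environment, lower layer): cools by 11 × 1.2 = 13.2°C, giving 3.6°C.
  From 1300 m to 2400 m (environment, upper layer): cools by 4.3 × 1.1 = 4.73°C, giving -1.13°C.
T_parcel − T_env = -0.57 − (-1.13) = +0.56°C

+0.56°C (parcel warmer than environment)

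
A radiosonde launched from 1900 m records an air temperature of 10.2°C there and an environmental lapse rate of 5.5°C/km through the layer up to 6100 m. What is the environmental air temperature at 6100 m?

1900–6100 m, environmental: Δz = 4.2 km ⇒ ΔT = -23.1°C; T = -12.9°C

-12.9°C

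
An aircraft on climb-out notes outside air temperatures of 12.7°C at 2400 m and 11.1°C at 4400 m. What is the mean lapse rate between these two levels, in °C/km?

Γ = −ΔT/Δz = (12.7 − 11.1) / (4400 − 2400) m
  = 1.6°C / 2 km = 0.8°C/km

0.8°C/km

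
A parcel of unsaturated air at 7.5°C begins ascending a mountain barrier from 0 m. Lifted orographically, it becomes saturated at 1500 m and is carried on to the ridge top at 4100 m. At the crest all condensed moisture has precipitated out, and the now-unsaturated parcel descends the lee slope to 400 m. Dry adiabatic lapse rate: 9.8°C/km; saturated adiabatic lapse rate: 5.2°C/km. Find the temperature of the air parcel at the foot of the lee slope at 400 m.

0–1500 m, dry: Δz = 1.5 km ⇒ ΔT = -14.7°C; T = -7.2°C
1500–4100 m, saturated: Δz = 2.6 km ⇒ ΔT = -13.52°C; T = -20.72°C
4100–400 m, dry descent: Δz = 3.7 km ⇒ ΔT = +36.26°C; T = 15.54°C

15.54°C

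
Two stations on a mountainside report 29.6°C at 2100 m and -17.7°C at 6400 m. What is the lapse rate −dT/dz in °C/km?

Γ = −ΔT/Δz = (29.6 − (-17.7)) / (6400 − 2100) m
  = 47.3°C / 4.3 km = 11°C/km

11°C/km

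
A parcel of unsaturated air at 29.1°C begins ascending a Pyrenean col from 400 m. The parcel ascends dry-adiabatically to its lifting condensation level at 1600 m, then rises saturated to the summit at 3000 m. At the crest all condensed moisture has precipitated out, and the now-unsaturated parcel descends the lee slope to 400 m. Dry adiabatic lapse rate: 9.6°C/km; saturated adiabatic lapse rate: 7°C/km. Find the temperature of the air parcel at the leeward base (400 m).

32.74°C

Dry to 1600 m: -9.6 × 1.2 km = -11.52°C, so T = 17.58°C.
Saturated to 3000 m: -7 × 1.4 km = -9.8°C, so T = 7.78°C.
Dry descent to 400 m: +9.6 × 2.6 km = +24.96°C, so T = 32.74°C.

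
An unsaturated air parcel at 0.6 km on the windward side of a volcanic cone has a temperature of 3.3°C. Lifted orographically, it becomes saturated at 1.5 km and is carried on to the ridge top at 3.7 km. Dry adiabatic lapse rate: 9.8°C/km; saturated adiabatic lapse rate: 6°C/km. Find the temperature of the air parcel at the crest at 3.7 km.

-18.72°C

From 600 m to 1500 m (dry): cools by 9.8 × 0.9 = 8.82°C, giving -5.52°C.
From 1500 m to 3700 m (saturated): cools by 6 × 2.2 = 13.2°C, giving -18.72°C.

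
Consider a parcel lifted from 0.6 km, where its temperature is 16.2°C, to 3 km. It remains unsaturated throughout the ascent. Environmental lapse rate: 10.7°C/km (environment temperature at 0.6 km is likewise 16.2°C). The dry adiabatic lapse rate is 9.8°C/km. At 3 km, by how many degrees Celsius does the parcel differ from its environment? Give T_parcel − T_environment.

+2.16°C (parcel warmer than environment)

Parcel:
  Dry to 3000 m: -9.8 × 2.4 km = -23.52°C, so T = -7.32°C.
Environment:
  Environment to 3000 m: -10.7 × 2.4 km = -25.68°C, so T = -9.48°C.
T_parcel − T_env = -7.32 − (-9.48) = +2.16°C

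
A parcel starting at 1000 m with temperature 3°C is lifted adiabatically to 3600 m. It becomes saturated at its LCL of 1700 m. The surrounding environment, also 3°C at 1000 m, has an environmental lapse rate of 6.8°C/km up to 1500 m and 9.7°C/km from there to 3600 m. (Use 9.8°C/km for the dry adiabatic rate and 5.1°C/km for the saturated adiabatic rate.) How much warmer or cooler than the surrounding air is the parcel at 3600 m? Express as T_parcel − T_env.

Parcel:
  From 1000 m to 1700 m (dry): cools by 9.8 × 0.7 = 6.86°C, giving -3.86°C.
  From 1700 m to 3600 m (saturated): cools by 5.1 × 1.9 = 9.69°C, giving -13.55°C.
Environment:
  From 1000 m to 1500 m (environment, lower layer): cools by 6.8 × 0.5 = 3.4°C, giving -0.4°C.
  From 1500 m to 3600 m (environment, upper layer): cools by 9.7 × 2.1 = 20.37°C, giving -20.77°C.
T_parcel − T_env = -13.55 − (-20.77) = +7.22°C

+7.22°C (parcel warmer than environment)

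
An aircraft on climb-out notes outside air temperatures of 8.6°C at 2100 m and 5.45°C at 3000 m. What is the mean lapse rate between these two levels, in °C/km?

3.5°C/km

Γ = −ΔT/Δz = (8.6 − 5.45) / (3000 − 2100) m
  = 3.15°C / 0.9 km = 3.5°C/km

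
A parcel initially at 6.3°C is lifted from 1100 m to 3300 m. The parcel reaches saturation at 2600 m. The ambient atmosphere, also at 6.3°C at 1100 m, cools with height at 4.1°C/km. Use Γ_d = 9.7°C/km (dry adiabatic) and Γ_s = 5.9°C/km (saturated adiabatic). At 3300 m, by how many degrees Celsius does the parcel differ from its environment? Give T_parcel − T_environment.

-9.66°C (parcel cooler than environment)

Parcel:
  From 1100 m to 2600 m (dry): cools by 9.7 × 1.5 = 14.55°C, giving -8.25°C.
  From 2600 m to 3300 m (saturated): cools by 5.9 × 0.7 = 4.13°C, giving -12.38°C.
Environment:
  From 1100 m to 3300 m (environment): cools by 4.1 × 2.2 = 9.02°C, giving -2.72°C.
T_parcel − T_env = -12.38 − (-2.72) = -9.66°C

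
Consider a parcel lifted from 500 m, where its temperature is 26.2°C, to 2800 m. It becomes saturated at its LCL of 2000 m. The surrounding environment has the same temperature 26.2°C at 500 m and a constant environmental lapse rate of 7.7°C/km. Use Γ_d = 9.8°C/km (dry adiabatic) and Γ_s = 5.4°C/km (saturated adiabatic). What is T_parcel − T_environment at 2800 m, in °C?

-1.31°C (parcel cooler than environment)

Parcel:
  Dry to 2000 m: -9.8 × 1.5 km = -14.7°C, so T = 11.5°C.
  Saturated to 2800 m: -5.4 × 0.8 km = -4.32°C, so T = 7.18°C.
Environment:
  Environment to 2800 m: -7.7 × 2.3 km = -17.71°C, so T = 8.49°C.
T_parcel − T_env = 7.18 − 8.49 = -1.31°C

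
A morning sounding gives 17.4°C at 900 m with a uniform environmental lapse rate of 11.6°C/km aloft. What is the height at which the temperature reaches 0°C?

Height above start = (17.4 − 0) / 11.6 = 1.5 km
Altitude = 900 m + 1500 m = 2400 m

2400 m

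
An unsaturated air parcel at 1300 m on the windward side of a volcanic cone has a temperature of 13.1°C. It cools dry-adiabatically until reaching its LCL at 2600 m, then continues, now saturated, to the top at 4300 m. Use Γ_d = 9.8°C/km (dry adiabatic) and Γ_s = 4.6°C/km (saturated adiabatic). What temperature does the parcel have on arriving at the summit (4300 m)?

-7.46°C

Dry to 2600 m: -9.8 × 1.3 km = -12.74°C, so T = 0.36°C.
Saturated to 4300 m: -4.6 × 1.7 km = -7.82°C, so T = -7.46°C.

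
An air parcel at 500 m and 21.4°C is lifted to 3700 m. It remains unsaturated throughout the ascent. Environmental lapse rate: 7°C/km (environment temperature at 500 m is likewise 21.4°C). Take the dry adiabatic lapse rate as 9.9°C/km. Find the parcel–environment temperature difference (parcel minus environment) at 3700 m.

Parcel:
  Dry to 3700 m: -9.9 × 3.2 km = -31.68°C, so T = -10.28°C.
Environment:
  Environment to 3700 m: -7 × 3.2 km = -22.4°C, so T = -1°C.
T_parcel − T_env = -10.28 − (-1) = -9.28°C

-9.28°C (parcel cooler than environment)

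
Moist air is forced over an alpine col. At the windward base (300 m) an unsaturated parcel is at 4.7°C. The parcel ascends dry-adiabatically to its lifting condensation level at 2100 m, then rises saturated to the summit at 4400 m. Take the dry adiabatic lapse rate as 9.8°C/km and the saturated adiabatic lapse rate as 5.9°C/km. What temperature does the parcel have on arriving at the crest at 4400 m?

-26.51°C

From 300 m to 2100 m (dry): cools by 9.8 × 1.8 = 17.64°C, giving -12.94°C.
From 2100 m to 4400 m (saturated): cools by 5.9 × 2.3 = 13.57°C, giving -26.51°C.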